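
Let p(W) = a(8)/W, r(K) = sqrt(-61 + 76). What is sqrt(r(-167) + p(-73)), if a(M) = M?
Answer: sqrt(-584 + 5329*sqrt(15))/73 ≈ 1.9399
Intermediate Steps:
r(K) = sqrt(15)
p(W) = 8/W
sqrt(r(-167) + p(-73)) = sqrt(sqrt(15) + 8/(-73)) = sqrt(sqrt(15) + 8*(-1/73)) = sqrt(sqrt(15) - 8/73) = sqrt(-8/73 + sqrt(15))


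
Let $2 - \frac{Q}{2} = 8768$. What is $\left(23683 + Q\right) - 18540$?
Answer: $-12389$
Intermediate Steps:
$Q = -17532$ ($Q = 4 - 17536 = -17532$)
$\left(23683 + Q\right) - 18540 = \left(23683 - 17532\right) - 18540 = 6151 - 18540 = -12389$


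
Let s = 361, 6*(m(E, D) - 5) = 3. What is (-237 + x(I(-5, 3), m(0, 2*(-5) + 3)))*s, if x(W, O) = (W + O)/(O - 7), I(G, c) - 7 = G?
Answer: -87362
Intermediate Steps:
m(E, D) = 11/2 (m(E, D) = 5 + (⅙)*3 = 5 + ½ = 11/2)
I(G, c) = 7 + G
x(W, O) = (O + W)/(-7 + O)
(-237 + x(I(-5, 3), m(0, 2*(-5) + 3)))*s = (-237 + (11/2 + (7 - 5))/(-7 + 11/2))*361 = (-237 + (11/2 + 2)/(-3/2))*361 = (-237 - ⅔*15/2)*361 = (-237 - 5)*361 = -242*361 = -87362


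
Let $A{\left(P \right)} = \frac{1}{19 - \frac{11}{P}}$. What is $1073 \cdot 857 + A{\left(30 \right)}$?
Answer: $\frac{514034629}{559} \approx 9.1956 \cdot 10^{5}$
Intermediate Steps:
$1073 \cdot 857 + A{\left(30 \right)} = 1073 \cdot 857 + \frac{30}{-11 + 19 \cdot 30} = 919561 + \frac{30}{-11 + 570} = 919561 + \frac{30}{559} = \frac{514034629}{559}$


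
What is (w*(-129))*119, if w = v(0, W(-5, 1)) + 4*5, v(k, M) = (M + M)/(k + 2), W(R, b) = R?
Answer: -230265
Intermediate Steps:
v(k, M) = 2*M/(2 + k) (v(k, M) = (2*M)/(2 + k) = 2*M/(2 + k))
w = 15 (w = 2*(-5)/(2 + 0) + 4*5 = 2*(-5)/2 + 20 = 2*(-5)*(½) + 20 = -5 + 20 = 15)
(w*(-129))*119 = (15*(-129))*119 = -1935*119 = -230265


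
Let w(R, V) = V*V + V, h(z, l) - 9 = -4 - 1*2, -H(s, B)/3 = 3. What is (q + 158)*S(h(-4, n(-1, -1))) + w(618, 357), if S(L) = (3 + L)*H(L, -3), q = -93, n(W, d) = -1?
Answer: 124296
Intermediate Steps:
H(s, B) = -9 (H(s, B) = -3*3 = -9)
h(z, l) = 3 (h(z, l) = 9 + (-4 - 1*2) = 9 + (-4 - 2) = 9 - 6 = 3)
w(R, V) = V + V² (w(R, V) = V² + V = V + V²)
S(L) = -27 - 9*L (S(L) = (3 + L)*(-9) = -27 - 9*L)
(q + 158)*S(h(-4, n(-1, -1))) + w(618, 357) = (-93 + 158)*(-27 - 9*3) + 357*(1 + 357) = 65*(-27 - 27) + 357*358 = 65*(-54) + 127806 = -3510 + 127806 = 124296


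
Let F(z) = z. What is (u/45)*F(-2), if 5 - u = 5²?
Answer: 8/9 ≈ 0.88889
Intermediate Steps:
u = -20 (u = 5 - 1*5² = 5 - 1*25 = 5 - 25 = -20)
(u/45)*F(-2) = -20/45*(-2) = -20*1/45*(-2) = -4/9*(-2) = 8/9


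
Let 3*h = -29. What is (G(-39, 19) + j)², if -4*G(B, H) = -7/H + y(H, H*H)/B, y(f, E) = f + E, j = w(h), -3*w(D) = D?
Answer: 2614379161/79067664 ≈ 33.065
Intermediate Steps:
h = -29/3 (h = (⅓)*(-29) = -29/3 ≈ -9.6667)
w(D) = -D/3
j = 29/9 (j = -⅓*(-29/3) = 29/9 ≈ 3.2222)
y(f, E) = E + f
G(B, H) = 7/(4*H) - (H + H²)/(4*B) (G(B, H) = -(-7/H + (H*H + H)/B)/4 = -(-7/H + (H² + H)/B)/4 = -(-7/H + (H + H²)/B)/4 = 7/(4*H) - (H + H²)/(4*B))
(G(-39, 19) + j)² = ((¼)*(-1*19² - 1*19³ + 7*(-39))/(-39*19) + 29/9)² = ((¼)*(-1/39)*(1/19)*(-1*361 - 1*6859 - 273) + 29/9)² = ((¼)*(-1/39)*(1/19)*(-361 - 6859 - 273) + 29/9)² = ((¼)*(-1/39)*(1/19)*(-7493) + 29/9)² = (7493/2964 + 29/9)² = (51131/8892)² = 2614379161/79067664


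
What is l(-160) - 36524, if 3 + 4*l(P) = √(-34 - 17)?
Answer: -146099/4 + I*√51/4 ≈ -36525.0 + 1.7854*I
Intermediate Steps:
l(P) = -¾ + I*√51/4 (l(P) = -¾ + √(-34 - 17)/4 = -¾ + √(-51)/4 = -¾ + (I*√51)/4 = -¾ + I*√51/4)
l(-160) - 36524 = (-¾ + I*√51/4) - 36524 = -146099/4 + I*√51/4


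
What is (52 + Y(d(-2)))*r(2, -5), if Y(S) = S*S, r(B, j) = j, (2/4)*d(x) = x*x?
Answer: -580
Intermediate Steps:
d(x) = 2*x² (d(x) = 2*(x*x) = 2*x²)
Y(S) = S²
(52 + Y(d(-2)))*r(2, -5) = (52 + (2*(-2)²)²)*(-5) = (52 + (2*4)²)*(-5) = (52 + 8²)*(-5) = (52 + 64)*(-5) = 116*(-5) = -580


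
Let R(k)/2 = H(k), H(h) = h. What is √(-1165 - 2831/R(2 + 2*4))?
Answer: I*√130655/10 ≈ 36.146*I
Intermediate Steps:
R(k) = 2*k
√(-1165 - 2831/R(2 + 2*4)) = √(-1165 - 2831*1/(2*(2 + 2*4))) = √(-1165 - 2831*1/(2*(2 + 8))) = √(-1165 - 2831/(2*10)) = √(-1165 - 2831/20) = √(-26131/20) = I*√130655/10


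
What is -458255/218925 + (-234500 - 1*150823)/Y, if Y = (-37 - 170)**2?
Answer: -110045086/9926685 ≈ -11.086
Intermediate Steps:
Y = 42849 (Y = (-207)**2 = 42849)
-458255/218925 + (-234500 - 1*150823)/Y = -458255/218925 + (-234500 - 1*150823)/42849 = -458255*1/218925 + (-234500 - 150823)*(1/42849) = -13093/6255 - 385323*1/42849 = -13093/6255 - 128441/14283 = -110045086/9926685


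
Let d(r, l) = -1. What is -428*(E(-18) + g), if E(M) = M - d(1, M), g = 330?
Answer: -133964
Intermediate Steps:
E(M) = 1 + M (E(M) = M - 1*(-1) = M + 1 = 1 + M)
-428*(E(-18) + g) = -428*((1 - 18) + 330) = -428*(-17 + 330) = -428*313 = -133964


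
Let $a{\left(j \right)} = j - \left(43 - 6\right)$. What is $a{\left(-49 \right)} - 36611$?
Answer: $-36697$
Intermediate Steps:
$a{\left(j \right)} = -37 + j$ ($a{\left(j \right)} = j - \left(43 - 6\right) = j - 37 = -37 + j$)
$a{\left(-49 \right)} - 36611 = \left(-37 - 49\right) - 36611 = -86 - 36611 = -36697$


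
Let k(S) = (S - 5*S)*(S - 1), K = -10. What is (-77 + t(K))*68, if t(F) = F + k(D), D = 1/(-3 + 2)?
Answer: -6460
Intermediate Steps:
D = -1 (D = 1/(-1) = -1)
k(S) = -4*S*(-1 + S) (k(S) = (-4*S)*(-1 + S) = -4*S*(-1 + S))
t(F) = -8 + F (t(F) = F + 4*(-1)*(1 - 1*(-1)) = F + 4*(-1)*(1 + 1) = F + 4*(-1)*2 = F - 8 = -8 + F)
(-77 + t(K))*68 = (-77 + (-8 - 10))*68 = (-77 - 18)*68 = -95*68 = -6460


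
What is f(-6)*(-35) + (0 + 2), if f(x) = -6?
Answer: 212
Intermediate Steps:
f(-6)*(-35) + (0 + 2) = -6*(-35) + (0 + 2) = 210 + 2 = 212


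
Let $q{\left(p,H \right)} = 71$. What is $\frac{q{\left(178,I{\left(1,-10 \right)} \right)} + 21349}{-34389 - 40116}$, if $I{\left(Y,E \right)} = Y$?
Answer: $- \frac{1428}{4967} \approx -0.2875$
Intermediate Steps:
$\frac{q{\left(178,I{\left(1,-10 \right)} \right)} + 21349}{-34389 - 40116} = \frac{71 + 21349}{-34389 - 40116} = \frac{21420}{-74505} = 21420 \left(- \frac{1}{74505}\right) = - \frac{1428}{4967}$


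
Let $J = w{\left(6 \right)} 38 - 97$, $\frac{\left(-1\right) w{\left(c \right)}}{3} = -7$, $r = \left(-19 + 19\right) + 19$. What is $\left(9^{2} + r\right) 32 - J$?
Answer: $2499$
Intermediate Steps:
$r = 19$ ($r = 0 + 19 = 19$)
$w{\left(c \right)} = 21$ ($w{\left(c \right)} = \left(-3\right) \left(-7\right) = 21$)
$J = 701$ ($J = 21 \cdot 38 - 97 = 798 - 97 = 701$)
$\left(9^{2} + r\right) 32 - J = \left(9^{2} + 19\right) 32 - 701 = \left(81 + 19\right) 32 - 701 = 100 \cdot 32 - 701 = 3200 - 701 = 2499$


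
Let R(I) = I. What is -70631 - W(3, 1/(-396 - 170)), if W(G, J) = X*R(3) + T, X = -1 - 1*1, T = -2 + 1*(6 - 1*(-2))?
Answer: -70631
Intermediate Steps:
T = 6 (T = -2 + 1*(6 + 2) = -2 + 1*8 = -2 + 8 = 6)
X = -2 (X = -1 - 1 = -2)
W(G, J) = 0 (W(G, J) = -2*3 + 6 = -6 + 6 = 0)
-70631 - W(3, 1/(-396 - 170)) = -70631 - 1*0 = -70631 + 0 = -70631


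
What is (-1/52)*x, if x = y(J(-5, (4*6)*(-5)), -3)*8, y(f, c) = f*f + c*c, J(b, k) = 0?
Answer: -18/13 ≈ -1.3846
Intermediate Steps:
y(f, c) = c² + f² (y(f, c) = f² + c² = c² + f²)
x = 72 (x = ((-3)² + 0²)*8 = (9 + 0)*8 = 9*8 = 72)
(-1/52)*x = -1/52*72 = -18/13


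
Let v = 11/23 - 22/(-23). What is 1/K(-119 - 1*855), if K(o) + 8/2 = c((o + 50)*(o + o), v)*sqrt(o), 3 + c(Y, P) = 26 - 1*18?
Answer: -2/12183 - 5*I*sqrt(974)/24366 ≈ -0.00016416 - 0.0064042*I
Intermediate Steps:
v = 33/23 (v = 11*(1/23) - 22*(-1/23) = 11/23 + 22/23 = 33/23 ≈ 1.4348)
c(Y, P) = 5 (c(Y, P) = -3 + (26 - 1*18) = -3 + (26 - 18) = -3 + 8 = 5)
K(o) = -4 + 5*sqrt(o)
1/K(-119 - 1*855) = 1/(-4 + 5*sqrt(-119 - 1*855)) = 1/(-4 + 5*sqrt(-119 - 855)) = 1/(-4 + 5*sqrt(-974)) = 1/(-4 + 5*(I*sqrt(974))) = 1/(-4 + 5*I*sqrt(974))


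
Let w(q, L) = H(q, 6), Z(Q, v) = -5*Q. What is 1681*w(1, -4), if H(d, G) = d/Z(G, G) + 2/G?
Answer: 5043/10 ≈ 504.30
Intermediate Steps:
H(d, G) = 2/G - d/(5*G) (H(d, G) = d/((-5*G)) + 2/G = d*(-1/(5*G)) + 2/G = -d/(5*G) + 2/G = 2/G - d/(5*G))
w(q, L) = 1/3 - q/30 (w(q, L) = (1/5)*(10 - q)/6 = (1/5)*(1/6)*(10 - q) = 1/3 - q/30)
1681*w(1, -4) = 1681*(1/3 - 1/30*1) = 1681*(1/3 - 1/30) = 1681*(3/10) = 5043/10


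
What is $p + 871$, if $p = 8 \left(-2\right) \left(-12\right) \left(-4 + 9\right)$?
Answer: $1831$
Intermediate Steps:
$p = 960$ ($p = \left(-16\right) \left(-12\right) 5 = 192 \cdot 5 = 960$)
$p + 871 = 960 + 871 = 1831$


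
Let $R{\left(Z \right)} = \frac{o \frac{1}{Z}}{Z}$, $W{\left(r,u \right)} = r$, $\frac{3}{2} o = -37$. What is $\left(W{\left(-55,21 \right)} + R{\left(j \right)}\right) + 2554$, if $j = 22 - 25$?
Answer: $\frac{67399}{27} \approx 2496.3$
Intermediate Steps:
$o = - \frac{74}{3}$ ($o = \frac{2}{3} \left(-37\right) = - \frac{74}{3} \approx -24.667$)
$j = -3$ ($j = 22 - 25 = -3$)
$R{\left(Z \right)} = - \frac{74}{3 Z^{2}}$ ($R{\left(Z \right)} = \frac{\left(- \frac{74}{3}\right) \frac{1}{Z}}{Z} = - \frac{74}{3 Z^{2}}$)
$\left(W{\left(-55,21 \right)} + R{\left(j \right)}\right) + 2554 = \left(-55 - \frac{74}{3 \cdot 9}\right) + 2554 = \left(-55 - \frac{74}{27}\right) + 2554 = - \frac{1559}{27} + 2554 = \frac{67399}{27}$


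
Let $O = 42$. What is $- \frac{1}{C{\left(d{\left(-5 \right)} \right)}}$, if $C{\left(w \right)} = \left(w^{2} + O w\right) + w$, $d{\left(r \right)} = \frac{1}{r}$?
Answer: $\frac{25}{214} \approx 0.11682$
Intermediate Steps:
$C{\left(w \right)} = w^{2} + 43 w$ ($C{\left(w \right)} = \left(w^{2} + 42 w\right) + w = w^{2} + 43 w$)
$- \frac{1}{C{\left(d{\left(-5 \right)} \right)}} = - \frac{1}{\frac{1}{-5} \left(43 + \frac{1}{-5}\right)} = - \frac{1}{\left(- \frac{1}{5}\right) \left(43 - \frac{1}{5}\right)} = - \frac{1}{\left(- \frac{1}{5}\right) \frac{214}{5}} = - \frac{1}{- \frac{214}{25}} = \left(-1\right) \left(- \frac{25}{214}\right) = \frac{25}{214}$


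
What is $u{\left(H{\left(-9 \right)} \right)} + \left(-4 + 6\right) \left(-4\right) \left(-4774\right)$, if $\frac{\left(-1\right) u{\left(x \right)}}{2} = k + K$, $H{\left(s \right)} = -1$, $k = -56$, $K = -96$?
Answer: $38496$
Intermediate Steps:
$u{\left(x \right)} = 304$ ($u{\left(x \right)} = - 2 \left(-56 - 96\right) = \left(-2\right) \left(-152\right) = 304$)
$u{\left(H{\left(-9 \right)} \right)} + \left(-4 + 6\right) \left(-4\right) \left(-4774\right) = 304 + \left(-4 + 6\right) \left(-4\right) \left(-4774\right) = 304 + 2 \left(-4\right) \left(-4774\right) = 304 - -38192 = 304 + 38192 = 38496$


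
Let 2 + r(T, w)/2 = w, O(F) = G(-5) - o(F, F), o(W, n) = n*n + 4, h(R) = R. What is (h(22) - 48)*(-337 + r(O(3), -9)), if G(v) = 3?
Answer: 9334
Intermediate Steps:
o(W, n) = 4 + n**2 (o(W, n) = n**2 + 4 = 4 + n**2)
O(F) = -1 - F**2 (O(F) = 3 - (4 + F**2) = 3 + (-4 - F**2) = -1 - F**2)
r(T, w) = -4 + 2*w
(h(22) - 48)*(-337 + r(O(3), -9)) = (22 - 48)*(-337 + (-4 + 2*(-9))) = -26*(-337 + (-4 - 18)) = -26*(-337 - 22) = -26*(-359) = 9334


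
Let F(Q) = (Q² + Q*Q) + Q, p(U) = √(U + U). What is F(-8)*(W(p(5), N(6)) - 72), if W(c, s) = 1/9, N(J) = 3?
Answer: -25880/3 ≈ -8626.7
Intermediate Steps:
p(U) = √2*√U (p(U) = √(2*U) = √2*√U)
F(Q) = Q + 2*Q² (F(Q) = (Q² + Q²) + Q = 2*Q² + Q = Q + 2*Q²)
W(c, s) = ⅑
F(-8)*(W(p(5), N(6)) - 72) = (-8*(1 + 2*(-8)))*(⅑ - 72) = -8*(1 - 16)*(-647/9) = -8*(-15)*(-647/9) = 120*(-647/9) = -25880/3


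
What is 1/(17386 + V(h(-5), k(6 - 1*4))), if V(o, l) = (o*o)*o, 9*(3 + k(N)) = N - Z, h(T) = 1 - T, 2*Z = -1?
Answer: 1/17602 ≈ 5.6812e-5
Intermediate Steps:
Z = -½ (Z = (½)*(-1) = -½ ≈ -0.50000)
k(N) = -53/18 + N/9 (k(N) = -3 + (N - 1*(-½))/9 = -3 + (N + ½)/9 = -3 + (½ + N)/9 = -3 + (1/18 + N/9) = -53/18 + N/9)
V(o, l) = o³ (V(o, l) = o²*o = o³)
1/(17386 + V(h(-5), k(6 - 1*4))) = 1/(17386 + (1 - 1*(-5))³) = 1/(17386 + (1 + 5)³) = 1/(17386 + 6³) = 1/(17386 + 216) = 1/17602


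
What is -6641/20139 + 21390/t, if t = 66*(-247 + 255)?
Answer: 71211127/1772232 ≈ 40.182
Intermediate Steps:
t = 528 (t = 66*8 = 528)
-6641/20139 + 21390/t = -6641/20139 + 21390/528 = -6641*1/20139 + 21390*(1/528) = -6641/20139 + 3565/88 = 71211127/1772232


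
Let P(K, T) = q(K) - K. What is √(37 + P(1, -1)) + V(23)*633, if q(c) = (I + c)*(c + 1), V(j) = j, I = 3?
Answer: 14559 + 2*√11 ≈ 14566.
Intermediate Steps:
q(c) = (1 + c)*(3 + c) (q(c) = (3 + c)*(c + 1) = (3 + c)*(1 + c) = (1 + c)*(3 + c))
P(K, T) = 3 + K² + 3*K (P(K, T) = (3 + K² + 4*K) - K = 3 + K² + 3*K)
√(37 + P(1, -1)) + V(23)*633 = √(37 + (3 + 1² + 3*1)) + 23*633 = √(37 + (3 + 1 + 3)) + 14559 = √(37 + 7) + 14559 = √44 + 14559 = 2*√11 + 14559 = 14559 + 2*√11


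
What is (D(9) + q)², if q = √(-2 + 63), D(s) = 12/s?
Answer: 565/9 + 8*√61/3 ≈ 83.605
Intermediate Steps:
q = √61 ≈ 7.8102
(D(9) + q)² = (12/9 + √61)² = (12*(⅑) + √61)² = (4/3 + √61)²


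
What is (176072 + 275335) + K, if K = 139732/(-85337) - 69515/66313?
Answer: 2554475564341096/5658952481 ≈ 4.5140e+5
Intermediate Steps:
K = -15198249671/5658952481 (K = 139732*(-1/85337) - 69515*1/66313 = -139732/85337 - 69515/66313 = -15198249671/5658952481 ≈ -2.6857)
(176072 + 275335) + K = (176072 + 275335) - 15198249671/5658952481 = 451407 - 15198249671/5658952481 = 2554475564341096/5658952481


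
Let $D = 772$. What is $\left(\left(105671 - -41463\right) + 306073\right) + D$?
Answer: $453979$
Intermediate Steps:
$\left(\left(105671 - -41463\right) + 306073\right) + D = \left(\left(105671 - -41463\right) + 306073\right) + 772 = \left(\left(105671 + 41463\right) + 306073\right) + 772 = \left(147134 + 306073\right) + 772 = 453207 + 772 = 453979$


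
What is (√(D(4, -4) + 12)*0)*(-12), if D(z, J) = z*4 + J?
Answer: 0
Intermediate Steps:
D(z, J) = J + 4*z (D(z, J) = 4*z + J = J + 4*z)
(√(D(4, -4) + 12)*0)*(-12) = (√((-4 + 4*4) + 12)*0)*(-12) = (√((-4 + 16) + 12)*0)*(-12) = (√(12 + 12)*0)*(-12) = (√24*0)*(-12) = ((2*√6)*0)*(-12) = 0*(-12) = 0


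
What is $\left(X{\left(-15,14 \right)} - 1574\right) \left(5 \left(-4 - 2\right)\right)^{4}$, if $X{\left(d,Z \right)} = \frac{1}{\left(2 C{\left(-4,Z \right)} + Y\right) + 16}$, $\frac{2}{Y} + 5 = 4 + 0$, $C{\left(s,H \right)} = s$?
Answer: $-1274805000$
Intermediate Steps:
$Y = -2$ ($Y = \frac{2}{-5 + \left(4 + 0\right)} = \frac{2}{-5 + 4} = \frac{2}{-1} = 2 \left(-1\right) = -2$)
$X{\left(d,Z \right)} = \frac{1}{6}$ ($X{\left(d,Z \right)} = \frac{1}{\left(2 \left(-4\right) - 2\right) + 16} = \frac{1}{\left(-8 - 2\right) + 16} = \frac{1}{-10 + 16} = \frac{1}{6}$)
$\left(X{\left(-15,14 \right)} - 1574\right) \left(5 \left(-4 - 2\right)\right)^{4} = \left(\frac{1}{6} - 1574\right) \left(5 \left(-4 - 2\right)\right)^{4} = - \frac{9443 \left(5 \left(-6\right)\right)^{4}}{6} = - \frac{9443 \left(-30\right)^{4}}{6} = \left(- \frac{9443}{6}\right) 810000 = -1274805000$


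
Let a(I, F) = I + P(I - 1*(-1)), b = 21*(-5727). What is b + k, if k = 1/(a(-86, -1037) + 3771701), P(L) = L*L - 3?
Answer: -454469389478/3778837 ≈ -1.2027e+5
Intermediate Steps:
P(L) = -3 + L² (P(L) = L² - 3 = -3 + L²)
b = -120267
a(I, F) = -3 + I + (1 + I)² (a(I, F) = I + (-3 + (I - 1*(-1))²) = I + (-3 + (I + 1)²) = I + (-3 + (1 + I)²) = -3 + I + (1 + I)²)
k = 1/3778837 (k = 1/((-3 - 86 + (1 - 86)²) + 3771701) = 1/((-3 - 86 + (-85)²) + 3771701) = 1/((-3 - 86 + 7225) + 3771701) = 1/(7136 + 3771701) = 1/3778837 ≈ 2.6463e-7)
b + k = -120267 + 1/3778837 = -454469389478/3778837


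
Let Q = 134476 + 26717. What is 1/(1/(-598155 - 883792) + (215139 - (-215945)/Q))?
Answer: 238879482771/51392613062753891 ≈ 4.6481e-6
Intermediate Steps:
Q = 161193
1/(1/(-598155 - 883792) + (215139 - (-215945)/Q)) = 1/(1/(-598155 - 883792) + (215139 - (-215945)/161193)) = 1/(1/(-1481947) + (215139 - (-215945)/161193)) = 1/(-1/1481947 + (215139 - 1*(-215945/161193))) = 1/(-1/1481947 + (215139 + 215945/161193)) = 1/(-1/1481947 + 34679116772/161193) = 1/(51392613062753891/238879482771) = 238879482771/51392613062753891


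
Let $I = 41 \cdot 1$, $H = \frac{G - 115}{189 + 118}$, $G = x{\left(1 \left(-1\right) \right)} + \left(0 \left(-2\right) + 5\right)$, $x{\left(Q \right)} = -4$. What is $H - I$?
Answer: $- \frac{12701}{307} \approx -41.371$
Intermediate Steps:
$G = 1$ ($G = -4 + \left(0 \left(-2\right) + 5\right) = -4 + \left(0 + 5\right) = -4 + 5 = 1$)
$H = - \frac{114}{307}$ ($H = \frac{1 - 115}{189 + 118} = - \frac{114}{307} \approx -0.37134$)
$I = 41$
$H - I = - \frac{114}{307} - 41 = - \frac{12701}{307}$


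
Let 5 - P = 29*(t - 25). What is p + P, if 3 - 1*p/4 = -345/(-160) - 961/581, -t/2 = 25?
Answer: 10179079/4648 ≈ 2190.0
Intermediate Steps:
t = -50 (t = -2*25 = -50)
p = 46439/4648 (p = 12 - 4*(-345/(-160) - 961/581) = 12 - 4*(-345*(-1/160) - 961*1/581) = 12 - 4*(69/32 - 961/581) = 12 - 4*9337/18592 = 12 - 9337/4648 = 46439/4648 ≈ 9.9912)
P = 2180 (P = 5 - 29*(-50 - 25) = 5 - 29*(-75) = 5 - 1*(-2175) = 5 + 2175 = 2180)
p + P = 46439/4648 + 2180 = 10179079/4648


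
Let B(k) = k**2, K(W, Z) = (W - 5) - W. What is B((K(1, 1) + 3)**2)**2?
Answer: 256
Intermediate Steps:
K(W, Z) = -5 (K(W, Z) = (-5 + W) - W = -5)
B((K(1, 1) + 3)**2)**2 = (((-5 + 3)**2)**2)**2 = (((-2)**2)**2)**2 = (4**2)**2 = 16**2 = 256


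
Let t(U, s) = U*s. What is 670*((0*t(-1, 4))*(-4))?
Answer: 0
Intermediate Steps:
670*((0*t(-1, 4))*(-4)) = 670*((0*(-1*4))*(-4)) = 670*((0*(-4))*(-4)) = 670*(0*(-4)) = 670*0 = 0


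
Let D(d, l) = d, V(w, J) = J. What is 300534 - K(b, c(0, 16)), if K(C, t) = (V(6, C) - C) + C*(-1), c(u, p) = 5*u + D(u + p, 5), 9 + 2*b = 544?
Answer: 601603/2 ≈ 3.0080e+5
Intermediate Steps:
b = 535/2 (b = -9/2 + (½)*544 = -9/2 + 272 = 535/2 ≈ 267.50)
c(u, p) = p + 6*u (c(u, p) = 5*u + (u + p) = 5*u + (p + u) = p + 6*u)
K(C, t) = -C (K(C, t) = (C - C) + C*(-1) = 0 - C = -C)
300534 - K(b, c(0, 16)) = 300534 - (-1)*535/2 = 300534 - 1*(-535/2) = 300534 + 535/2 = 601603/2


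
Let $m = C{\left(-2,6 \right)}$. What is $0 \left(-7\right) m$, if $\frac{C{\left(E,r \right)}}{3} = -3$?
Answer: $0$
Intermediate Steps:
$C{\left(E,r \right)} = -9$ ($C{\left(E,r \right)} = 3 \left(-3\right) = -9$)
$m = -9$
$0 \left(-7\right) m = 0 \left(-7\right) \left(-9\right) = 0 \left(-9\right) = 0$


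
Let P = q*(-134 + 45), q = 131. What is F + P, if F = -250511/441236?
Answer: -5144621035/441236 ≈ -11660.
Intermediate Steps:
F = -250511/441236 (F = -250511*1/441236 = -250511/441236 ≈ -0.56775)
P = -11659 (P = 131*(-134 + 45) = 131*(-89) = -11659)
F + P = -250511/441236 - 11659 = -5144621035/441236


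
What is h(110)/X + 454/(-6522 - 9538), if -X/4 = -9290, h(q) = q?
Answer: -377601/14919740 ≈ -0.025309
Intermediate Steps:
X = 37160 (X = -4*(-9290) = 37160)
h(110)/X + 454/(-6522 - 9538) = 110/37160 + 454/(-6522 - 9538) = 110*(1/37160) + 454/(-16060) = 11/3716 + 454*(-1/16060) = 11/3716 - 227/8030 = -377601/14919740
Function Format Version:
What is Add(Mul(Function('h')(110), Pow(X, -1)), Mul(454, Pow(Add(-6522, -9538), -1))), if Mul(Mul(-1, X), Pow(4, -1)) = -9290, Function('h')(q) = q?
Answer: Rational(-377601, 14919740) ≈ -0.025309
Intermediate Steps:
X = 37160 (X = Mul(-4, -9290) = 37160)
Add(Mul(Function('h')(110), Pow(X, -1)), Mul(454, Pow(Add(-6522, -9538), -1))) = Add(Mul(110, Pow(37160, -1)), Mul(454, Pow(Add(-6522, -9538), -1))) = Add(Mul(110, Rational(1, 37160)), Mul(454, Pow(-16060, -1))) = Add(Rational(11, 3716), Mul(454, Rational(-1, 16060))) = Add(Rational(11, 3716), Rational(-227, 8030)) = Rational(-377601, 14919740)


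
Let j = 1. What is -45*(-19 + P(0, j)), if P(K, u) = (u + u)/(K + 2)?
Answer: 810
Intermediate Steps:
P(K, u) = 2*u/(2 + K) (P(K, u) = (2*u)/(2 + K) = 2*u/(2 + K))
-45*(-19 + P(0, j)) = -45*(-19 + 2*1/(2 + 0)) = -45*(-19 + 2*1/2) = -45*(-19 + 2*1*(½)) = -45*(-19 + 1) = -45*(-18) = 810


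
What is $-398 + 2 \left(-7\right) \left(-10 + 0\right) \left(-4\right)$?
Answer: $-958$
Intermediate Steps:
$-398 + 2 \left(-7\right) \left(-10 + 0\right) \left(-4\right) = -398 - 14 \left(\left(-10\right) \left(-4\right)\right) = -398 - 560 = -958$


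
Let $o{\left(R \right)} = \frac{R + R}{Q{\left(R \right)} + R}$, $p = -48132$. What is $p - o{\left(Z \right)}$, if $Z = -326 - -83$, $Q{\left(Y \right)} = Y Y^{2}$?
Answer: $- \frac{1421097301}{29525} \approx -48132.0$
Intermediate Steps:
$Q{\left(Y \right)} = Y^{3}$
$Z = -243$ ($Z = -326 + 83 = -243$)
$o{\left(R \right)} = \frac{2 R}{R + R^{3}}$ ($o{\left(R \right)} = \frac{R + R}{R^{3} + R} = \frac{2 R}{R + R^{3}}$)
$p - o{\left(Z \right)} = -48132 - \frac{2}{1 + \left(-243\right)^{2}} = -48132 - \frac{2}{1 + 59049} = -48132 - \frac{2}{59050} = -48132 - 2 \cdot \frac{1}{59050} = -48132 - \frac{1}{29525} = - \frac{1421097301}{29525}$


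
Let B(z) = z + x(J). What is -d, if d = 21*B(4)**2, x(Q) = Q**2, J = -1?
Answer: -525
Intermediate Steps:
B(z) = 1 + z (B(z) = z + (-1)**2 = z + 1 = 1 + z)
d = 525 (d = 21*(1 + 4)**2 = 21*5**2 = 21*25 = 525)
-d = -1*525 = -525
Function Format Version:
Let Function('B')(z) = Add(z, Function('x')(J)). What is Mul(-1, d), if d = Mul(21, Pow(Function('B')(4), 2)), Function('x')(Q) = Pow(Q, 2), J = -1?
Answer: -525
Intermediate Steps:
Function('B')(z) = Add(1, z) (Function('B')(z) = Add(z, Pow(-1, 2)) = Add(z, 1) = Add(1, z))
d = 525 (d = Mul(21, Pow(Add(1, 4), 2)) = Mul(21, Pow(5, 2)) = Mul(21, 25) = 525)
Mul(-1, d) = Mul(-1, 525) = -525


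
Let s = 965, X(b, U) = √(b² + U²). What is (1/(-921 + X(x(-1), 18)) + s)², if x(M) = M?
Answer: 334756727868522343/359480771528 - 4091190095*√13/359480771528 ≈ 9.3122e+5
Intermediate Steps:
X(b, U) = √(U² + b²)
(1/(-921 + X(x(-1), 18)) + s)² = (1/(-921 + √(18² + (-1)²)) + 965)² = (1/(-921 + √(324 + 1)) + 965)² = (1/(-921 + √325) + 965)² = (1/(-921 + 5*√13) + 965)² = (965 + 1/(-921 + 5*√13))²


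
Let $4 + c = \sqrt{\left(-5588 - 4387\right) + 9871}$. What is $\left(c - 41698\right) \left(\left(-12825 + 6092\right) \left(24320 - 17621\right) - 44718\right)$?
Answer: $1882807142670 - 90298170 i \sqrt{26} \approx 1.8828 \cdot 10^{12} - 4.6043 \cdot 10^{8} i$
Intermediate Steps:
$c = -4 + 2 i \sqrt{26}$ ($c = -4 + \sqrt{\left(-5588 - 4387\right) + 9871} = -4 + \sqrt{-9975 + 9871} = -4 + \sqrt{-104} = -4 + 2 i \sqrt{26} \approx -4.0 + 10.198 i$)
$\left(c - 41698\right) \left(\left(-12825 + 6092\right) \left(24320 - 17621\right) - 44718\right) = \left(\left(-4 + 2 i \sqrt{26}\right) - 41698\right) \left(\left(-12825 + 6092\right) \left(24320 - 17621\right) - 44718\right) = \left(-41702 + 2 i \sqrt{26}\right) \left(\left(-6733\right) 6699 - 44718\right) = \left(-41702 + 2 i \sqrt{26}\right) \left(-45104367 - 44718\right) = \left(-41702 + 2 i \sqrt{26}\right) \left(-45149085\right) = 1882807142670 - 90298170 i \sqrt{26}$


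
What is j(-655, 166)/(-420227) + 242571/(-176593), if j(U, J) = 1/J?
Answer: -16921190857015/12318718337426 ≈ -1.3736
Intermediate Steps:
j(-655, 166)/(-420227) + 242571/(-176593) = 1/(166*(-420227)) + 242571/(-176593) = (1/166)*(-1/420227) + 242571*(-1/176593) = -1/69757682 - 242571/176593 = -16921190857015/12318718337426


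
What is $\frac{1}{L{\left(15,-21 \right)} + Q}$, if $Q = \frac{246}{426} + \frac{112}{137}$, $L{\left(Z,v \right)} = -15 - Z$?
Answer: $- \frac{9727}{278241} \approx -0.034959$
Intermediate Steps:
$Q = \frac{13569}{9727}$ ($Q = 246 \cdot \frac{1}{426} + 112 \cdot \frac{1}{137} = \frac{41}{71} + \frac{112}{137} = \frac{13569}{9727} \approx 1.395$)
$\frac{1}{L{\left(15,-21 \right)} + Q} = \frac{1}{\left(-15 - 15\right) + \frac{13569}{9727}} = \frac{1}{-30 + \frac{13569}{9727}} = \frac{1}{- \frac{278241}{9727}} = - \frac{9727}{278241}$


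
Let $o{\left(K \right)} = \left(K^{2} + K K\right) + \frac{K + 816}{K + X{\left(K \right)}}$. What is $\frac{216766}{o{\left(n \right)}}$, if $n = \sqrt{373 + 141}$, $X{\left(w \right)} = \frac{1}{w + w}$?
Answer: $\frac{57435945105}{272318372} - \frac{5687831457 \sqrt{514}}{17496455401} \approx 203.54$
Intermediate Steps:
$X{\left(w \right)} = \frac{1}{2 w}$
$n = \sqrt{514} \approx 22.672$
$o{\left(K \right)} = 2 K^{2} + \frac{816 + K}{K + \frac{1}{2 K}}$ ($o{\left(K \right)} = \left(K^{2} + K K\right) + \frac{K + 816}{K + \frac{1}{2 K}} = \left(K^{2} + K^{2}\right) + \frac{816 + K}{K + \frac{1}{2 K}} = 2 K^{2} + \frac{816 + K}{K + \frac{1}{2 K}}$)
$\frac{216766}{o{\left(n \right)}} = \frac{216766}{4 \sqrt{514} \frac{1}{1 + 2 \left(\sqrt{514}\right)^{2}} \left(408 + \sqrt{514} + \left(\sqrt{514}\right)^{3}\right)} = \frac{216766}{4 \sqrt{514} \frac{1}{1 + 2 \cdot 514} \left(408 + \sqrt{514} + 514 \sqrt{514}\right)} = \frac{216766}{4 \sqrt{514} \frac{1}{1 + 1028} \left(408 + 515 \sqrt{514}\right)} = \frac{216766}{4 \sqrt{514} \cdot \frac{1}{1029} \left(408 + 515 \sqrt{514}\right)} = \frac{216766}{\frac{4}{1029} \sqrt{514} \left(408 + 515 \sqrt{514}\right)} = 216766 \frac{1029 \sqrt{514}}{2056 \left(408 + 515 \sqrt{514}\right)} = \frac{111526107 \sqrt{514}}{1028 \left(408 + 515 \sqrt{514}\right)}$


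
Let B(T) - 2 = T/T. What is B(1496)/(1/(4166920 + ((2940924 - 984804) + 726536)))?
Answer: 20548728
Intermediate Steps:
B(T) = 3 (B(T) = 2 + T/T = 2 + 1 = 3)
B(1496)/(1/(4166920 + ((2940924 - 984804) + 726536))) = 3/(1/(4166920 + ((2940924 - 984804) + 726536))) = 3/(1/(4166920 + (1956120 + 726536))) = 3/(1/(4166920 + 2682656)) = 3/(1/6849576) = 3*6849576 = 20548728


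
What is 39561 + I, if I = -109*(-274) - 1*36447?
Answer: 32980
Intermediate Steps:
I = -6581 (I = 29866 - 36447 = -6581)
39561 + I = 39561 - 6581 = 32980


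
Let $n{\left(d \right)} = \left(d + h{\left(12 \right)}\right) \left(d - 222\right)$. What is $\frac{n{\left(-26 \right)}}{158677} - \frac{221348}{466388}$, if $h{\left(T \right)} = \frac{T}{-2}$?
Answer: $- \frac{7855395357}{18501262169} \approx -0.42459$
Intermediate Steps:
$h{\left(T \right)} = - \frac{T}{2}$ ($h{\left(T \right)} = T \left(- \frac{1}{2}\right) = - \frac{T}{2}$)
$n{\left(d \right)} = \left(-222 + d\right) \left(-6 + d\right)$ ($n{\left(d \right)} = \left(d - 6\right) \left(d - 222\right) = \left(d - 6\right) \left(-222 + d\right) = \left(-6 + d\right) \left(-222 + d\right) = \left(-222 + d\right) \left(-6 + d\right)$)
$\frac{n{\left(-26 \right)}}{158677} - \frac{221348}{466388} = \frac{1332 + \left(-26\right)^{2} - -5928}{158677} - \frac{221348}{466388} = \left(1332 + 676 + 5928\right) \frac{1}{158677} - \frac{55337}{116597} = 7936 \cdot \frac{1}{158677} - \frac{55337}{116597} = \frac{7936}{158677} - \frac{55337}{116597} = - \frac{7855395357}{18501262169}$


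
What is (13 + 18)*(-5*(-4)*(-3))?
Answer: -1860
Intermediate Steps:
(13 + 18)*(-5*(-4)*(-3)) = 31*(20*(-3)) = 31*(-60) = -1860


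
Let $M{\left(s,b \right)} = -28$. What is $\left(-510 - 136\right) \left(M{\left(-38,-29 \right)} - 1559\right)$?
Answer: $1025202$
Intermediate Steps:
$\left(-510 - 136\right) \left(M{\left(-38,-29 \right)} - 1559\right) = \left(-510 - 136\right) \left(-28 - 1559\right) = \left(-510 - 136\right) \left(-1587\right) = \left(-646\right) \left(-1587\right) = 1025202$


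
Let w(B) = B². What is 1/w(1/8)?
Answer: 64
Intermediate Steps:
1/w(1/8) = 1/((1/8)²) = 1/((⅛)²) = 1/(1/64) = 64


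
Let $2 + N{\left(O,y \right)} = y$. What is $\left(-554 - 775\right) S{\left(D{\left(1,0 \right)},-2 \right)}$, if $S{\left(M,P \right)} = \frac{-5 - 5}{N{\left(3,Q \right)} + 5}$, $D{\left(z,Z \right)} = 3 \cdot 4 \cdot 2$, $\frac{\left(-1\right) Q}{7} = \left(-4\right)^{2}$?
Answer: $- \frac{13290}{109} \approx -121.93$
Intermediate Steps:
$Q = -112$ ($Q = - 7 \left(-4\right)^{2} = \left(-7\right) 16 = -112$)
$N{\left(O,y \right)} = -2 + y$
$D{\left(z,Z \right)} = 24$ ($D{\left(z,Z \right)} = 12 \cdot 2 = 24$)
$S{\left(M,P \right)} = \frac{10}{109}$ ($S{\left(M,P \right)} = \frac{-5 - 5}{\left(-2 - 112\right) + 5} = - \frac{10}{-114 + 5} = - \frac{10}{-109} = \left(-10\right) \left(- \frac{1}{109}\right) = \frac{10}{109}$)
$\left(-554 - 775\right) S{\left(D{\left(1,0 \right)},-2 \right)} = \left(-554 - 775\right) \frac{10}{109} = \left(-1329\right) \frac{10}{109} = - \frac{13290}{109}$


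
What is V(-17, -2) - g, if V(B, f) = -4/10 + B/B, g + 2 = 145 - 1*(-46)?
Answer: -942/5 ≈ -188.40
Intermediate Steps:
g = 189 (g = -2 + (145 - 1*(-46)) = -2 + (145 + 46) = -2 + 191 = 189)
V(B, f) = 3/5 (V(B, f) = -4*1/10 + 1 = -2/5 + 1 = 3/5)
V(-17, -2) - g = 3/5 - 1*189 = 3/5 - 189 = -942/5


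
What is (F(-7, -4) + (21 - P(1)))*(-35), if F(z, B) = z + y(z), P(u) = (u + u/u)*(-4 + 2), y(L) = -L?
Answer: -875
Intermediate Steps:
P(u) = -2 - 2*u (P(u) = (u + 1)*(-2) = (1 + u)*(-2) = -2 - 2*u)
F(z, B) = 0 (F(z, B) = z - z = 0)
(F(-7, -4) + (21 - P(1)))*(-35) = (0 + (21 - (-2 - 2*1)))*(-35) = (0 + (21 - (-2 - 2)))*(-35) = (0 + (21 - 1*(-4)))*(-35) = (0 + (21 + 4))*(-35) = (0 + 25)*(-35) = 25*(-35) = -875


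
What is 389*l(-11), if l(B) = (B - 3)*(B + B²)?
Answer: -599060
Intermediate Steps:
l(B) = (-3 + B)*(B + B²)
389*l(-11) = 389*(-11*(-3 + (-11)² - 2*(-11))) = 389*(-11*(-3 + 121 + 22)) = 389*(-11*140) = 389*(-1540) = -599060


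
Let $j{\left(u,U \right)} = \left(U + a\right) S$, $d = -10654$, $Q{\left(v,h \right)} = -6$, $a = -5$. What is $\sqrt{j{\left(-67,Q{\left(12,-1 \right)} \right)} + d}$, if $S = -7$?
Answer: $i \sqrt{10577} \approx 102.84 i$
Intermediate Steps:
$j{\left(u,U \right)} = 35 - 7 U$ ($j{\left(u,U \right)} = \left(U - 5\right) \left(-7\right) = \left(-5 + U\right) \left(-7\right) = 35 - 7 U$)
$\sqrt{j{\left(-67,Q{\left(12,-1 \right)} \right)} + d} = \sqrt{\left(35 - -42\right) - 10654} = \sqrt{\left(35 + 42\right) - 10654} = \sqrt{77 - 10654} = \sqrt{-10577} = i \sqrt{10577}$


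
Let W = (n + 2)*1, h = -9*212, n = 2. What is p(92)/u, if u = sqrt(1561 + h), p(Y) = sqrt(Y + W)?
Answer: -4*I*sqrt(2082)/347 ≈ -0.52598*I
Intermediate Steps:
h = -1908
W = 4 (W = (2 + 2)*1 = 4*1 = 4)
p(Y) = sqrt(4 + Y) (p(Y) = sqrt(Y + 4) = sqrt(4 + Y))
u = I*sqrt(347) (u = sqrt(1561 - 1908) = sqrt(-347) = I*sqrt(347) ≈ 18.628*I)
p(92)/u = sqrt(4 + 92)/((I*sqrt(347))) = sqrt(96)*(-I*sqrt(347)/347) = (4*sqrt(6))*(-I*sqrt(347)/347) = -4*I*sqrt(2082)/347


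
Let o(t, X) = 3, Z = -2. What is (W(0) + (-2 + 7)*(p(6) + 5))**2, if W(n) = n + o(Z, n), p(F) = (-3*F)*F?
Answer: 262144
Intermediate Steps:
p(F) = -3*F**2
W(n) = 3 + n (W(n) = n + 3 = 3 + n)
(W(0) + (-2 + 7)*(p(6) + 5))**2 = ((3 + 0) + (-2 + 7)*(-3*6**2 + 5))**2 = (3 + 5*(-3*36 + 5))**2 = (3 + 5*(-108 + 5))**2 = (3 + 5*(-103))**2 = (3 - 515)**2 = (-512)**2 = 262144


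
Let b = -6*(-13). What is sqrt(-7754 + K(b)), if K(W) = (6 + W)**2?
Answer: I*sqrt(698) ≈ 26.42*I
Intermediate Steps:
b = 78
sqrt(-7754 + K(b)) = sqrt(-7754 + (6 + 78)**2) = sqrt(-7754 + 84**2) = sqrt(-7754 + 7056) = sqrt(-698) = I*sqrt(698)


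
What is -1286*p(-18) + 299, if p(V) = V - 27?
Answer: 58169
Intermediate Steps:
p(V) = -27 + V
-1286*p(-18) + 299 = -1286*(-27 - 18) + 299 = -1286*(-45) + 299 = 57870 + 299 = 58169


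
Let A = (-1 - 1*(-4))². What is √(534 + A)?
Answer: √543 ≈ 23.302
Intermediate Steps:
A = 9 (A = (-1 + 4)² = 3² = 9)
√(534 + A) = √(534 + 9) = √543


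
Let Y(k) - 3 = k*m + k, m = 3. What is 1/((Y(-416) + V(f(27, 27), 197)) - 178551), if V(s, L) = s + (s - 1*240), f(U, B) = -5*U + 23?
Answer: -1/180676 ≈ -5.5348e-6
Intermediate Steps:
f(U, B) = 23 - 5*U
V(s, L) = -240 + 2*s (V(s, L) = s + (s - 240) = s + (-240 + s) = -240 + 2*s)
Y(k) = 3 + 4*k (Y(k) = 3 + (k*3 + k) = 3 + (3*k + k) = 3 + 4*k)
1/((Y(-416) + V(f(27, 27), 197)) - 178551) = 1/(((3 + 4*(-416)) + (-240 + 2*(23 - 5*27))) - 178551) = 1/(((3 - 1664) + (-240 + 2*(23 - 135))) - 178551) = 1/((-1661 + (-240 + 2*(-112))) - 178551) = 1/((-1661 + (-240 - 224)) - 178551) = 1/((-1661 - 464) - 178551) = 1/(-2125 - 178551) = 1/(-180676) = -1/180676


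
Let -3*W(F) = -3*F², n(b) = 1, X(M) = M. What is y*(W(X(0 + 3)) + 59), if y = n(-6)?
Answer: 68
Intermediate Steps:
W(F) = F² (W(F) = -(-1)*F² = F²)
y = 1
y*(W(X(0 + 3)) + 59) = 1*((0 + 3)² + 59) = 1*(3² + 59) = 1*(9 + 59) = 1*68 = 68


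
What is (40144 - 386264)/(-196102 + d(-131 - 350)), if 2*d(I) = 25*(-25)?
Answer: 692240/392829 ≈ 1.7622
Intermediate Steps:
d(I) = -625/2 (d(I) = (25*(-25))/2 = (½)*(-625) = -625/2)
(40144 - 386264)/(-196102 + d(-131 - 350)) = (40144 - 386264)/(-196102 - 625/2) = -346120/(-392829/2) = -346120*(-2/392829) = 692240/392829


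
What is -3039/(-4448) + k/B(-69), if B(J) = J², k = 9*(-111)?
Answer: 1113903/2352992 ≈ 0.47340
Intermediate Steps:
k = -999
-3039/(-4448) + k/B(-69) = -3039/(-4448) - 999/((-69)²) = -3039*(-1/4448) - 999/4761 = 3039/4448 - 999*1/4761 = 3039/4448 - 111/529 = 1113903/2352992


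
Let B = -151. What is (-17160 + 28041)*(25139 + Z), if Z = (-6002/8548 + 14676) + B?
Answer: 1844557293735/4274 ≈ 4.3158e+8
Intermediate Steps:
Z = 62076849/4274 (Z = (-6002/8548 + 14676) - 151 = (-6002*1/8548 + 14676) - 151 = (-3001/4274 + 14676) - 151 = 62722223/4274 - 151 = 62076849/4274 ≈ 14524.)
(-17160 + 28041)*(25139 + Z) = (-17160 + 28041)*(25139 + 62076849/4274) = 10881*(169520935/4274) = 1844557293735/4274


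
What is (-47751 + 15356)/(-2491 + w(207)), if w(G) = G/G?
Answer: 6479/498 ≈ 13.010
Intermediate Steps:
w(G) = 1
(-47751 + 15356)/(-2491 + w(207)) = (-47751 + 15356)/(-2491 + 1) = -32395/(-2490) = -32395*(-1/2490) = 6479/498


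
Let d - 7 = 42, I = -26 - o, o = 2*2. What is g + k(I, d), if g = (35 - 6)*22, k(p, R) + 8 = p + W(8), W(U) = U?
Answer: 608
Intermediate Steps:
o = 4
I = -30 (I = -26 - 1*4 = -26 - 4 = -30)
d = 49 (d = 7 + 42 = 49)
k(p, R) = p (k(p, R) = -8 + (p + 8) = -8 + (8 + p) = p)
g = 638 (g = 29*22 = 638)
g + k(I, d) = 638 - 30 = 608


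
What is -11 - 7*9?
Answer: -74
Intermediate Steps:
-11 - 7*9 = -11 - 63 = -74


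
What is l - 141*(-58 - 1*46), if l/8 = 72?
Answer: 15240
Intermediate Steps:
l = 576 (l = 8*72 = 576)
l - 141*(-58 - 1*46) = 576 - 141*(-58 - 1*46) = 576 - 141*(-58 - 46) = 576 - 141*(-104) = 576 + 14664 = 15240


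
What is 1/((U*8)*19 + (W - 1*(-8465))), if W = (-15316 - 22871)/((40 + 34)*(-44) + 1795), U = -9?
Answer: 487/3468968 ≈ 0.00014039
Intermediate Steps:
W = 12729/487 (W = -38187/(74*(-44) + 1795) = -38187/(-3256 + 1795) = -38187/(-1461) = -38187*(-1/1461) = 12729/487 ≈ 26.138)
1/((U*8)*19 + (W - 1*(-8465))) = 1/(-9*8*19 + (12729/487 - 1*(-8465))) = 1/(-72*19 + (12729/487 + 8465)) = 1/(-1368 + 4135184/487) = 1/(3468968/487) = 487/3468968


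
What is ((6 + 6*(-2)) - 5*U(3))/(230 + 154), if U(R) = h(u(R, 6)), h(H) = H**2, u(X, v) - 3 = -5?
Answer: -13/192 ≈ -0.067708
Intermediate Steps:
u(X, v) = -2 (u(X, v) = 3 - 5 = -2)
U(R) = 4 (U(R) = (-2)**2 = 4)
((6 + 6*(-2)) - 5*U(3))/(230 + 154) = ((6 + 6*(-2)) - 5*4)/(230 + 154) = ((6 - 12) - 20)/384 = (-6 - 20)*(1/384) = -26*1/384 = -13/192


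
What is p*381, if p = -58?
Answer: -22098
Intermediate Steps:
p*381 = -58*381 = -22098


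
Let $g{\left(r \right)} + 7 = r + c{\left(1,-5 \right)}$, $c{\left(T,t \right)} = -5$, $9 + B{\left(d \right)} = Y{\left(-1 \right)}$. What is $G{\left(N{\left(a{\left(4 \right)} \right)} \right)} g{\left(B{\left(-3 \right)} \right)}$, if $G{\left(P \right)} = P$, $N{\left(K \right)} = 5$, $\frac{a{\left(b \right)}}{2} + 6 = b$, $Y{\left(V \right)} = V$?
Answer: $-110$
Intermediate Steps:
$B{\left(d \right)} = -10$ ($B{\left(d \right)} = -9 - 1 = -10$)
$a{\left(b \right)} = -12 + 2 b$
$g{\left(r \right)} = -12 + r$ ($g{\left(r \right)} = -7 + \left(r - 5\right) = -7 + \left(-5 + r\right) = -12 + r$)
$G{\left(N{\left(a{\left(4 \right)} \right)} \right)} g{\left(B{\left(-3 \right)} \right)} = 5 \left(-12 - 10\right) = 5 \left(-22\right) = -110$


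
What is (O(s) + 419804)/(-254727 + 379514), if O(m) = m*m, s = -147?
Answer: 441413/124787 ≈ 3.5373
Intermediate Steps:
O(m) = m²
(O(s) + 419804)/(-254727 + 379514) = ((-147)² + 419804)/(-254727 + 379514) = (21609 + 419804)/124787 = 441413*(1/124787) = 441413/124787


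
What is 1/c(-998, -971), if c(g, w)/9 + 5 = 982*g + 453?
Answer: -1/8816292 ≈ -1.1343e-7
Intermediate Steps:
c(g, w) = 4032 + 8838*g (c(g, w) = -45 + 9*(982*g + 453) = -45 + 9*(453 + 982*g) = -45 + (4077 + 8838*g) = 4032 + 8838*g)
1/c(-998, -971) = 1/(4032 + 8838*(-998)) = 1/(4032 - 8820324) = 1/(-8816292) = -1/8816292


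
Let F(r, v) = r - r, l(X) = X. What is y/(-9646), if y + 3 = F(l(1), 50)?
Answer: 3/9646 ≈ 0.00031101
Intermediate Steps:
F(r, v) = 0
y = -3 (y = -3 + 0 = -3)
y/(-9646) = -3/(-9646) = -3*(-1/9646) = 3/9646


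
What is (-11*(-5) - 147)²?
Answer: 8464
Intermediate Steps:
(-11*(-5) - 147)² = (55 - 147)² = (-92)² = 8464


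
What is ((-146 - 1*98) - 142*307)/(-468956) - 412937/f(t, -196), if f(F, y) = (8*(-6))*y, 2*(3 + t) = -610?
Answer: -6901316281/157569216 ≈ -43.799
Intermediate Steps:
t = -308 (t = -3 + (½)*(-610) = -3 - 305 = -308)
f(F, y) = -48*y
((-146 - 1*98) - 142*307)/(-468956) - 412937/f(t, -196) = ((-146 - 1*98) - 142*307)/(-468956) - 412937/((-48*(-196))) = ((-146 - 98) - 43594)*(-1/468956) - 412937/9408 = (-244 - 43594)*(-1/468956) - 412937*1/9408 = -43838*(-1/468956) - 58991/1344 = 21919/234478 - 58991/1344 = -6901316281/157569216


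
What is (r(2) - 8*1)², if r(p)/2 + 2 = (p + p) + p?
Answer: 0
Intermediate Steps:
r(p) = -4 + 6*p (r(p) = -4 + 2*((p + p) + p) = -4 + 2*(2*p + p) = -4 + 2*(3*p) = -4 + 6*p)
(r(2) - 8*1)² = ((-4 + 6*2) - 8*1)² = ((-4 + 12) - 8)² = (8 - 8)² = 0² = 0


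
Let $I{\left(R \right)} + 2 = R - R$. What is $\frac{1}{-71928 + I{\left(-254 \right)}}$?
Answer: $- \frac{1}{71930} \approx -1.3902 \cdot 10^{-5}$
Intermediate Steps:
$I{\left(R \right)} = -2$ ($I{\left(R \right)} = -2 + \left(R - R\right) = -2 + 0 = -2$)
$\frac{1}{-71928 + I{\left(-254 \right)}} = \frac{1}{-71928 - 2} = \frac{1}{-71930} = - \frac{1}{71930}$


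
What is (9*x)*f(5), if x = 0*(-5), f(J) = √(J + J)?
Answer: 0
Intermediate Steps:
f(J) = √2*√J (f(J) = √(2*J) = √2*√J)
x = 0
(9*x)*f(5) = (9*0)*(√2*√5) = 0*√10 = 0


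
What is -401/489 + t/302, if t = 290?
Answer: 10354/73839 ≈ 0.14022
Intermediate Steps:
-401/489 + t/302 = -401/489 + 290/302 = -401*1/489 + 290*(1/302) = -401/489 + 145/151 = 10354/73839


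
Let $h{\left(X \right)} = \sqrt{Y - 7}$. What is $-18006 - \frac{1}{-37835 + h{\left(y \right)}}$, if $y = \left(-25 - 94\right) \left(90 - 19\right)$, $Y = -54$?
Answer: $- \frac{25775360033881}{1431487286} + \frac{i \sqrt{61}}{1431487286} \approx -18006.0 + 5.456 \cdot 10^{-9} i$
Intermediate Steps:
$y = -8449$ ($y = \left(-119\right) 71 = -8449$)
$h{\left(X \right)} = i \sqrt{61}$ ($h{\left(X \right)} = \sqrt{-54 - 7} = \sqrt{-61} = i \sqrt{61}$)
$-18006 - \frac{1}{-37835 + h{\left(y \right)}} = -18006 - \frac{1}{-37835 + i \sqrt{61}}$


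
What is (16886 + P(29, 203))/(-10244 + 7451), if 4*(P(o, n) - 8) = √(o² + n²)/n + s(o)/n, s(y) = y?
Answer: -473033/78204 - 5*√2/78204 ≈ -6.0488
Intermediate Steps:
P(o, n) = 8 + o/(4*n) + √(n² + o²)/(4*n) (P(o, n) = 8 + (√(o² + n²)/n + o/n)/4 = 8 + (√(n² + o²)/n + o/n)/4 = 8 + (o/n + √(n² + o²)/n)/4 = 8 + (o/(4*n) + √(n² + o²)/(4*n)) = 8 + o/(4*n) + √(n² + o²)/(4*n))
(16886 + P(29, 203))/(-10244 + 7451) = (16886 + (¼)*(29 + √(203² + 29²) + 32*203)/203)/(-10244 + 7451) = (16886 + (¼)*(1/203)*(29 + √(41209 + 841) + 6496))/(-2793) = (16886 + (¼)*(1/203)*(29 + √42050 + 6496))*(-1/2793) = (16886 + (¼)*(1/203)*(29 + 145*√2 + 6496))*(-1/2793) = (16886 + (¼)*(1/203)*(6525 + 145*√2))*(-1/2793) = (16886 + (225/28 + 5*√2/28))*(-1/2793) = (473033/28 + 5*√2/28)*(-1/2793) = -473033/78204 - 5*√2/78204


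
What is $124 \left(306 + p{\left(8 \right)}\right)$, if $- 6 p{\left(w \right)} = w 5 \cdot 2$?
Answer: $\frac{108872}{3} \approx 36291.0$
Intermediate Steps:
$p{\left(w \right)} = - \frac{5 w}{3}$ ($p{\left(w \right)} = - \frac{w 5 \cdot 2}{6} = - \frac{5 w 2}{6} = - \frac{10 w}{6} = - \frac{5 w}{3}$)
$124 \left(306 + p{\left(8 \right)}\right) = 124 \left(306 - \frac{40}{3}\right) = 124 \cdot \frac{878}{3} = \frac{108872}{3}$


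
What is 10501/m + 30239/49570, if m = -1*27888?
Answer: 161385331/691204080 ≈ 0.23348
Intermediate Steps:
m = -27888
10501/m + 30239/49570 = 10501/(-27888) + 30239/49570 = 10501*(-1/27888) + 30239*(1/49570) = -10501/27888 + 30239/49570 = 161385331/691204080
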